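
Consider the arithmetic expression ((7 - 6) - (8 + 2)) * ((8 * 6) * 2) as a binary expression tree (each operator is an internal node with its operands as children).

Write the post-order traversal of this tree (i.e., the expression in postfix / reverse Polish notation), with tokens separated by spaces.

7 6 - 8 2 + - 8 6 * 2 * *

Post-order on an expression tree gives postfix notation: for each operator, emit left operand, right operand, then the operator.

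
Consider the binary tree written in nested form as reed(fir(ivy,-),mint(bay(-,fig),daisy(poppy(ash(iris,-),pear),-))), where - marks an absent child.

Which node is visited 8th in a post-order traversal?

Post-order visits the left subtree, then the right subtree, then the node.
At reed: go left to fir.
  At fir: go left to ivy.
    ivy is a leaf — visit ivy.
  At fir: no right child.
  Visit fir.
At reed: go right to mint.
  At mint: go left to bay.
    At bay: no left child.
    At bay: go right to fig.
      fig is a leaf — visit fig.
    Visit bay.
  At mint: go right to daisy.
    At daisy: go left to poppy.
      At poppy: go left to ash.
        At ash: go left to iris.
          iris is a leaf — visit iris.
        At ash: no right child.
        Visit ash.
      At poppy: go right to pear.
        pear is a leaf — visit pear.
      Visit poppy.
    At daisy: no right child.
    Visit daisy.
  Visit mint.
Visit reed.
Full post-order sequence: ivy, fir, fig, bay, iris, ash, pear, poppy, daisy, mint, reed.

poppy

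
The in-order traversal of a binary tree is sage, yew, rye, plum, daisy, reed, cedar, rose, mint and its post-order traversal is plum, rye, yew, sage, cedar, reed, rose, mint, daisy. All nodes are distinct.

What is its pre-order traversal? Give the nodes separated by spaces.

The last element of post-order is the root; it splits in-order into left and right subtrees.
Root daisy: left subtree has 4 nodes {sage, yew, rye, plum}, right has 4 {reed, cedar, rose, mint}.
  Root sage: left subtree has 0 nodes { }, right has 3 {yew, rye, plum}.
    Root yew: left subtree has 0 nodes { }, right has 2 {rye, plum}.
      Root rye: left subtree has 0 nodes { }, right has 1 {plum}.
  Root mint: left subtree has 3 nodes {reed, cedar, rose}, right has 0 { }.
    Root rose: left subtree has 2 nodes {reed, cedar}, right has 0 { }.
      Root reed: left subtree has 0 nodes { }, right has 1 {cedar}.

daisy sage yew rye plum mint rose reed cedar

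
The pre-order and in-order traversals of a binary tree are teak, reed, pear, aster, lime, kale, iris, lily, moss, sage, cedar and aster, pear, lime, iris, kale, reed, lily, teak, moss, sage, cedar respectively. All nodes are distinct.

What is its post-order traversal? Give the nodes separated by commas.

The first element of pre-order is the root; it splits in-order into left and right subtrees.
Root teak: left subtree has 7 nodes {aster, pear, lime, iris, kale, reed, lily}, right has 3 {moss, sage, cedar}.
  Root reed: left subtree has 5 nodes {aster, pear, lime, iris, kale}, right has 1 {lily}.
    Root pear: left subtree has 1 node {aster}, right has 3 {lime, iris, kale}.
      Root lime: left subtree has 0 nodes { }, right has 2 {iris, kale}.
        Root kale: left subtree has 1 node {iris}, right has 0 { }.
  Root moss: left subtree has 0 nodes { }, right has 2 {sage, cedar}.
    Root sage: left subtree has 0 nodes { }, right has 1 {cedar}.

aster, iris, kale, lime, pear, lily, reed, cedar, sage, moss, teak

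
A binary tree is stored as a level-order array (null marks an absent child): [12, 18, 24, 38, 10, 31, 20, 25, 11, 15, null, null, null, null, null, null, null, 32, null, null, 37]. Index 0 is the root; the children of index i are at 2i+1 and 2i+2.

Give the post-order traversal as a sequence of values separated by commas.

25, 32, 11, 38, 37, 15, 10, 18, 31, 20, 24, 12

Post-order visits the left subtree, then the right subtree, then the node.
At 12: go left to 18.
  At 18: go left to 38.
    At 38: go left to 25.
      25 is a leaf — visit 25.
    At 38: go right to 11.
      At 11: go left to 32.
        32 is a leaf — visit 32.
      At 11: no right child.
      Visit 11.
    Visit 38.
  At 18: go right to 10.
    At 10: go left to 15.
      At 15: no left child.
      At 15: go right to 37.
        37 is a leaf — visit 37.
      Visit 15.
    At 10: no right child.
    Visit 10.
  Visit 18.
At 12: go right to 24.
  At 24: go left to 31.
    31 is a leaf — visit 31.
  At 24: go right to 20.
    20 is a leaf — visit 20.
  Visit 24.
Visit 12.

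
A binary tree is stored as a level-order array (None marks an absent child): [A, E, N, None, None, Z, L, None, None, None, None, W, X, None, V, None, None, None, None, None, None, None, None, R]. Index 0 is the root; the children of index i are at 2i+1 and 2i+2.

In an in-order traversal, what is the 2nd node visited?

A

In-order visits the left subtree, then the node, then the right subtree.
At A: go left to E.
  E is a leaf — visit E.
Visit A.
At A: go right to N.
  At N: go left to Z.
    At Z: go left to W.
      At W: go left to R.
        R is a leaf — visit R.
      Visit W.
      At W: no right child.
    Visit Z.
    At Z: go right to X.
      X is a leaf — visit X.
  Visit N.
  At N: go right to L.
    At L: no left child.
    Visit L.
    At L: go right to V.
      V is a leaf — visit V.
Full in-order sequence: E, A, R, W, Z, X, N, L, V.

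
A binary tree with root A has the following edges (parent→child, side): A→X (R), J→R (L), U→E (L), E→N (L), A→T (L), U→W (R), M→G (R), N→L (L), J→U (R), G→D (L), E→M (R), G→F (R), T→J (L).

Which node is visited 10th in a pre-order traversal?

Pre-order visits the node, then its left subtree, then its right subtree.
Visit A.
At A: go left to T.
  Visit T.
  At T: go left to J.
    Visit J.
    At J: go left to R.
      R is a leaf — visit R.
    At J: go right to U.
      Visit U.
      At U: go left to E.
        Visit E.
        At E: go left to N.
          Visit N.
          At N: go left to L.
            L is a leaf — visit L.
          At N: no right child.
        At E: go right to M.
          Visit M.
          At M: no left child.
          At M: go right to G.
            Visit G.
            At G: go left to D.
              D is a leaf — visit D.
            At G: go right to F.
              F is a leaf — visit F.
      At U: go right to W.
        W is a leaf — visit W.
  At T: no right child.
At A: go right to X.
  X is a leaf — visit X.
Full pre-order sequence: A, T, J, R, U, E, N, L, M, G, D, F, W, X.

G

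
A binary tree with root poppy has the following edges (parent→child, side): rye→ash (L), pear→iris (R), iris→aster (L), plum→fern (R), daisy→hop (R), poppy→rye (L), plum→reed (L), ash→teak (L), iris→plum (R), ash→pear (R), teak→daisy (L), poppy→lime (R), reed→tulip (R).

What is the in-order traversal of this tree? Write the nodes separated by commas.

In-order visits the left subtree, then the node, then the right subtree.
At poppy: go left to rye.
  At rye: go left to ash.
    At ash: go left to teak.
      At teak: go left to daisy.
        At daisy: no left child.
        Visit daisy.
        At daisy: go right to hop.
          hop is a leaf — visit hop.
      Visit teak.
      At teak: no right child.
    Visit ash.
    At ash: go right to pear.
      At pear: no left child.
      Visit pear.
      At pear: go right to iris.
        At iris: go left to aster.
          aster is a leaf — visit aster.
        Visit iris.
        At iris: go right to plum.
          At plum: go left to reed.
            At reed: no left child.
            Visit reed.
            At reed: go right to tulip.
              tulip is a leaf — visit tulip.
          Visit plum.
          At plum: go right to fern.
            fern is a leaf — visit fern.
  Visit rye.
  At rye: no right child.
Visit poppy.
At poppy: go right to lime.
  lime is a leaf — visit lime.

daisy, hop, teak, ash, pear, aster, iris, reed, tulip, plum, fern, rye, poppy, lime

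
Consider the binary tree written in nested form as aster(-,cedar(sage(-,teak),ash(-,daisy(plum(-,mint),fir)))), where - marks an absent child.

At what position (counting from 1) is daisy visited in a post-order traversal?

Post-order visits the left subtree, then the right subtree, then the node.
At aster: no left child.
At aster: go right to cedar.
  At cedar: go left to sage.
    At sage: no left child.
    At sage: go right to teak.
      teak is a leaf — visit teak.
    Visit sage.
  At cedar: go right to ash.
    At ash: no left child.
    At ash: go right to daisy.
      At daisy: go left to plum.
        At plum: no left child.
        At plum: go right to mint.
          mint is a leaf — visit mint.
        Visit plum.
      At daisy: go right to fir.
        fir is a leaf — visit fir.
      Visit daisy.
    Visit ash.
  Visit cedar.
Visit aster.
Full post-order sequence: teak, sage, mint, plum, fir, daisy, ash, cedar, aster.

6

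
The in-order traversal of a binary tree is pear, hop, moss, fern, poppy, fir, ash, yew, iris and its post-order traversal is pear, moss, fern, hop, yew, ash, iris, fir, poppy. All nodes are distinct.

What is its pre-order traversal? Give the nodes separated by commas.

The last element of post-order is the root; it splits in-order into left and right subtrees.
Root poppy: left subtree has 4 nodes {pear, hop, moss, fern}, right has 4 {fir, ash, yew, iris}.
  Root hop: left subtree has 1 node {pear}, right has 2 {moss, fern}.
    Root fern: left subtree has 1 node {moss}, right has 0 { }.
  Root fir: left subtree has 0 nodes { }, right has 3 {ash, yew, iris}.
    Root iris: left subtree has 2 nodes {ash, yew}, right has 0 { }.
      Root ash: left subtree has 0 nodes { }, right has 1 {yew}.

poppy, hop, pear, fern, moss, fir, iris, ash, yew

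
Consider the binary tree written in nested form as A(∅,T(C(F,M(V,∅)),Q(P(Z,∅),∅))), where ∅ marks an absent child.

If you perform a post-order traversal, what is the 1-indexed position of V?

2

Post-order visits the left subtree, then the right subtree, then the node.
At A: no left child.
At A: go right to T.
  At T: go left to C.
    At C: go left to F.
      F is a leaf — visit F.
    At C: go right to M.
      At M: go left to V.
        V is a leaf — visit V.
      At M: no right child.
      Visit M.
    Visit C.
  At T: go right to Q.
    At Q: go left to P.
      At P: go left to Z.
        Z is a leaf — visit Z.
      At P: no right child.
      Visit P.
    At Q: no right child.
    Visit Q.
  Visit T.
Visit A.
Full post-order sequence: F, V, M, C, Z, P, Q, T, A.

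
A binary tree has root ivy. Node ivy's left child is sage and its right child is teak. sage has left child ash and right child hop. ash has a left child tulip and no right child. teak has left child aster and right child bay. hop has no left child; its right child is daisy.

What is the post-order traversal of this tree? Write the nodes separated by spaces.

tulip ash daisy hop sage aster bay teak ivy

Post-order visits the left subtree, then the right subtree, then the node.
At ivy: go left to sage.
  At sage: go left to ash.
    At ash: go left to tulip.
      tulip is a leaf — visit tulip.
    At ash: no right child.
    Visit ash.
  At sage: go right to hop.
    At hop: no left child.
    At hop: go right to daisy.
      daisy is a leaf — visit daisy.
    Visit hop.
  Visit sage.
At ivy: go right to teak.
  At teak: go left to aster.
    aster is a leaf — visit aster.
  At teak: go right to bay.
    bay is a leaf — visit bay.
  Visit teak.
Visit ivy.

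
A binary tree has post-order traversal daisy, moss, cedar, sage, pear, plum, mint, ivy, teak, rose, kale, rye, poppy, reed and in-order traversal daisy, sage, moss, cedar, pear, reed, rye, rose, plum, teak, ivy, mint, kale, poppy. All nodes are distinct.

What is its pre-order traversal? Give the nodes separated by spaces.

reed pear sage daisy cedar moss poppy rye kale rose teak plum ivy mint

The last element of post-order is the root; it splits in-order into left and right subtrees.
Root reed: left subtree has 5 nodes {daisy, sage, moss, cedar, pear}, right has 8 {rye, rose, plum, teak, ivy, mint, kale, poppy}.
  Root pear: left subtree has 4 nodes {daisy, sage, moss, cedar}, right has 0 { }.
    Root sage: left subtree has 1 node {daisy}, right has 2 {moss, cedar}.
      Root cedar: left subtree has 1 node {moss}, right has 0 { }.
  Root poppy: left subtree has 7 nodes {rye, rose, plum, teak, ivy, mint, kale}, right has 0 { }.
    Root rye: left subtree has 0 nodes { }, right has 6 {rose, plum, teak, ivy, mint, kale}.
      Root kale: left subtree has 5 nodes {rose, plum, teak, ivy, mint}, right has 0 { }.
        Root rose: left subtree has 0 nodes { }, right has 4 {plum, teak, ivy, mint}.
          Root teak: left subtree has 1 node {plum}, right has 2 {ivy, mint}.
            Root ivy: left subtree has 0 nodes { }, right has 1 {mint}.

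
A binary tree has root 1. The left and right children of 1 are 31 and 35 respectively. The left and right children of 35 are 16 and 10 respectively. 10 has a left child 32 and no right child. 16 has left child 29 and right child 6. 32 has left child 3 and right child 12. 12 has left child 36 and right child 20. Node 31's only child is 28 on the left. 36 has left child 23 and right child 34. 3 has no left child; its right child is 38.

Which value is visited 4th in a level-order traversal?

Level-order visits nodes level by level from the root, left to right within each level.
Level 0: 1
Level 1: 31, 35
Level 2: 28, 16, 10
Level 3: 29, 6, 32
Level 4: 3, 12
Level 5: 38, 36, 20
Level 6: 23, 34
Full level-order sequence: 1, 31, 35, 28, 16, 10, 29, 6, 32, 3, 12, 38, 36, 20, 23, 34.

28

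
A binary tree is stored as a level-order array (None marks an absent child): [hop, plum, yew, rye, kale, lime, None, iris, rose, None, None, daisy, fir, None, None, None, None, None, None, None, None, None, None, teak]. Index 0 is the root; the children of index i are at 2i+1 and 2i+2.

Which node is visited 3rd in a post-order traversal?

Post-order visits the left subtree, then the right subtree, then the node.
At hop: go left to plum.
  At plum: go left to rye.
    At rye: go left to iris.
      iris is a leaf — visit iris.
    At rye: go right to rose.
      rose is a leaf — visit rose.
    Visit rye.
  At plum: go right to kale.
    kale is a leaf — visit kale.
  Visit plum.
At hop: go right to yew.
  At yew: go left to lime.
    At lime: go left to daisy.
      At daisy: go left to teak.
        teak is a leaf — visit teak.
      At daisy: no right child.
      Visit daisy.
    At lime: go right to fir.
      fir is a leaf — visit fir.
    Visit lime.
  At yew: no right child.
  Visit yew.
Visit hop.
Full post-order sequence: iris, rose, rye, kale, plum, teak, daisy, fir, lime, yew, hop.

rye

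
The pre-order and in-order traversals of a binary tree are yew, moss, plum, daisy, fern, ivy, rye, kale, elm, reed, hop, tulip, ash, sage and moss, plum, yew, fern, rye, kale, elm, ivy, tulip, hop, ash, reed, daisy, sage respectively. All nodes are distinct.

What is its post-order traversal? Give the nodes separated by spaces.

The first element of pre-order is the root; it splits in-order into left and right subtrees.
Root yew: left subtree has 2 nodes {moss, plum}, right has 11 {fern, rye, kale, elm, ivy, tulip, hop, ash, reed, daisy, sage}.
  Root moss: left subtree has 0 nodes { }, right has 1 {plum}.
  Root daisy: left subtree has 9 nodes {fern, rye, kale, elm, ivy, tulip, hop, ash, reed}, right has 1 {sage}.
    Root fern: left subtree has 0 nodes { }, right has 8 {rye, kale, elm, ivy, tulip, hop, ash, reed}.
      Root ivy: left subtree has 3 nodes {rye, kale, elm}, right has 4 {tulip, hop, ash, reed}.
        Root rye: left subtree has 0 nodes { }, right has 2 {kale, elm}.
          Root kale: left subtree has 0 nodes { }, right has 1 {elm}.
        Root reed: left subtree has 3 nodes {tulip, hop, ash}, right has 0 { }.
          Root hop: left subtree has 1 node {tulip}, right has 1 {ash}.

plum moss elm kale rye tulip ash hop reed ivy fern sage daisy yew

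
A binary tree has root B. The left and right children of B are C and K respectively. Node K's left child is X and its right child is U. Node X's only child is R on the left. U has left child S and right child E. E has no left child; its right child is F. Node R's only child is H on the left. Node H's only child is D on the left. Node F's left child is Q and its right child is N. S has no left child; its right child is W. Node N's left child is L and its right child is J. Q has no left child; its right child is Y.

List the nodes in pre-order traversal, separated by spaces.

Pre-order visits the node, then its left subtree, then its right subtree.
Visit B.
At B: go left to C.
  C is a leaf — visit C.
At B: go right to K.
  Visit K.
  At K: go left to X.
    Visit X.
    At X: go left to R.
      Visit R.
      At R: go left to H.
        Visit H.
        At H: go left to D.
          D is a leaf — visit D.
        At H: no right child.
      At R: no right child.
    At X: no right child.
  At K: go right to U.
    Visit U.
    At U: go left to S.
      Visit S.
      At S: no left child.
      At S: go right to W.
        W is a leaf — visit W.
    At U: go right to E.
      Visit E.
      At E: no left child.
      At E: go right to F.
        Visit F.
        At F: go left to Q.
          Visit Q.
          At Q: no left child.
          At Q: go right to Y.
            Y is a leaf — visit Y.
        At F: go right to N.
          Visit N.
          At N: go left to L.
            L is a leaf — visit L.
          At N: go right to J.
            J is a leaf — visit J.

B C K X R H D U S W E F Q Y N L J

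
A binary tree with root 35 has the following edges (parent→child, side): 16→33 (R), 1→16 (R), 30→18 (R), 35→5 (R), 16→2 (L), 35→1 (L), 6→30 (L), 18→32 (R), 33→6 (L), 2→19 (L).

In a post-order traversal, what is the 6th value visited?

Post-order visits the left subtree, then the right subtree, then the node.
At 35: go left to 1.
  At 1: no left child.
  At 1: go right to 16.
    At 16: go left to 2.
      At 2: go left to 19.
        19 is a leaf — visit 19.
      At 2: no right child.
      Visit 2.
    At 16: go right to 33.
      At 33: go left to 6.
        At 6: go left to 30.
          At 30: no left child.
          At 30: go right to 18.
            At 18: no left child.
            At 18: go right to 32.
              32 is a leaf — visit 32.
            Visit 18.
          Visit 30.
        At 6: no right child.
        Visit 6.
      At 33: no right child.
      Visit 33.
    Visit 16.
  Visit 1.
At 35: go right to 5.
  5 is a leaf — visit 5.
Visit 35.
Full post-order sequence: 19, 2, 32, 18, 30, 6, 33, 16, 1, 5, 35.

6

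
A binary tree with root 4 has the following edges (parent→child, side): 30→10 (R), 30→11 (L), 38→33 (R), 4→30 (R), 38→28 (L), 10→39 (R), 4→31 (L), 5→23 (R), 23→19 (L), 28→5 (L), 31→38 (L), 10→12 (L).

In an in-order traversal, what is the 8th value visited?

4

In-order visits the left subtree, then the node, then the right subtree.
At 4: go left to 31.
  At 31: go left to 38.
    At 38: go left to 28.
      At 28: go left to 5.
        At 5: no left child.
        Visit 5.
        At 5: go right to 23.
          At 23: go left to 19.
            19 is a leaf — visit 19.
          Visit 23.
          At 23: no right child.
      Visit 28.
      At 28: no right child.
    Visit 38.
    At 38: go right to 33.
      33 is a leaf — visit 33.
  Visit 31.
  At 31: no right child.
Visit 4.
At 4: go right to 30.
  At 30: go left to 11.
    11 is a leaf — visit 11.
  Visit 30.
  At 30: go right to 10.
    At 10: go left to 12.
      12 is a leaf — visit 12.
    Visit 10.
    At 10: go right to 39.
      39 is a leaf — visit 39.
Full in-order sequence: 5, 19, 23, 28, 38, 33, 31, 4, 11, 30, 12, 10, 39.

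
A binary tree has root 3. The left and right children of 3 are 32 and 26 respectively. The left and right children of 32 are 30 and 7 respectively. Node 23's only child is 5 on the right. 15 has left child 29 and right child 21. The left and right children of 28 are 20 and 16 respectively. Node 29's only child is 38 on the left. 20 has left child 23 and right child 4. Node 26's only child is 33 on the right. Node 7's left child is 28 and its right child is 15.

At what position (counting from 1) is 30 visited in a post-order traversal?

1

Post-order visits the left subtree, then the right subtree, then the node.
At 3: go left to 32.
  At 32: go left to 30.
    30 is a leaf — visit 30.
  At 32: go right to 7.
    At 7: go left to 28.
      At 28: go left to 20.
        At 20: go left to 23.
          At 23: no left child.
          At 23: go right to 5.
            5 is a leaf — visit 5.
          Visit 23.
        At 20: go right to 4.
          4 is a leaf — visit 4.
        Visit 20.
      At 28: go right to 16.
        16 is a leaf — visit 16.
      Visit 28.
    At 7: go right to 15.
      At 15: go left to 29.
        At 29: go left to 38.
          38 is a leaf — visit 38.
        At 29: no right child.
        Visit 29.
      At 15: go right to 21.
        21 is a leaf — visit 21.
      Visit 15.
    Visit 7.
  Visit 32.
At 3: go right to 26.
  At 26: no left child.
  At 26: go right to 33.
    33 is a leaf — visit 33.
  Visit 26.
Visit 3.
Full post-order sequence: 30, 5, 23, 4, 20, 16, 28, 38, 29, 21, 15, 7, 32, 33, 26, 3.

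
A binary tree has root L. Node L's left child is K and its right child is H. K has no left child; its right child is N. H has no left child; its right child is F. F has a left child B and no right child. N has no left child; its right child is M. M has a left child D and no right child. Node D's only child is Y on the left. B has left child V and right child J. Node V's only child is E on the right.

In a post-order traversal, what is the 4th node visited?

N

Post-order visits the left subtree, then the right subtree, then the node.
At L: go left to K.
  At K: no left child.
  At K: go right to N.
    At N: no left child.
    At N: go right to M.
      At M: go left to D.
        At D: go left to Y.
          Y is a leaf — visit Y.
        At D: no right child.
        Visit D.
      At M: no right child.
      Visit M.
    Visit N.
  Visit K.
At L: go right to H.
  At H: no left child.
  At H: go right to F.
    At F: go left to B.
      At B: go left to V.
        At V: no left child.
        At V: go right to E.
          E is a leaf — visit E.
        Visit V.
      At B: go right to J.
        J is a leaf — visit J.
      Visit B.
    At F: no right child.
    Visit F.
  Visit H.
Visit L.
Full post-order sequence: Y, D, M, N, K, E, V, J, B, F, H, L.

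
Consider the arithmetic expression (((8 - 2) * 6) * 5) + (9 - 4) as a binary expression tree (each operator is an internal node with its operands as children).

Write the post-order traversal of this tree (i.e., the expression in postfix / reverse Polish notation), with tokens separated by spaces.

Post-order on an expression tree gives postfix notation: for each operator, emit left operand, right operand, then the operator.

8 2 - 6 * 5 * 9 4 - +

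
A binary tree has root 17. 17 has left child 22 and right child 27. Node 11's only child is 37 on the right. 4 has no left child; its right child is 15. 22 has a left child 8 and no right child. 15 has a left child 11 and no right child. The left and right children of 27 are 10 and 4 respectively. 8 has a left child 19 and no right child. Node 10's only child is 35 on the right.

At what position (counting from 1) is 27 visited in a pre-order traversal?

5

Pre-order visits the node, then its left subtree, then its right subtree.
Visit 17.
At 17: go left to 22.
  Visit 22.
  At 22: go left to 8.
    Visit 8.
    At 8: go left to 19.
      19 is a leaf — visit 19.
    At 8: no right child.
  At 22: no right child.
At 17: go right to 27.
  Visit 27.
  At 27: go left to 10.
    Visit 10.
    At 10: no left child.
    At 10: go right to 35.
      35 is a leaf — visit 35.
  At 27: go right to 4.
    Visit 4.
    At 4: no left child.
    At 4: go right to 15.
      Visit 15.
      At 15: go left to 11.
        Visit 11.
        At 11: no left child.
        At 11: go right to 37.
          37 is a leaf — visit 37.
      At 15: no right child.
Full pre-order sequence: 17, 22, 8, 19, 27, 10, 35, 4, 15, 11, 37.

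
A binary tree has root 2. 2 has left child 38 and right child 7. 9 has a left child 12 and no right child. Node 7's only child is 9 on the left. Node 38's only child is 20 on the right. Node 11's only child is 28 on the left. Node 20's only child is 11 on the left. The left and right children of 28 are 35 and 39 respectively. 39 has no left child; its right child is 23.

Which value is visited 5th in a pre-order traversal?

Pre-order visits the node, then its left subtree, then its right subtree.
Visit 2.
At 2: go left to 38.
  Visit 38.
  At 38: no left child.
  At 38: go right to 20.
    Visit 20.
    At 20: go left to 11.
      Visit 11.
      At 11: go left to 28.
        Visit 28.
        At 28: go left to 35.
          35 is a leaf — visit 35.
        At 28: go right to 39.
          Visit 39.
          At 39: no left child.
          At 39: go right to 23.
            23 is a leaf — visit 23.
      At 11: no right child.
    At 20: no right child.
At 2: go right to 7.
  Visit 7.
  At 7: go left to 9.
    Visit 9.
    At 9: go left to 12.
      12 is a leaf — visit 12.
    At 9: no right child.
  At 7: no right child.
Full pre-order sequence: 2, 38, 20, 11, 28, 35, 39, 23, 7, 9, 12.

28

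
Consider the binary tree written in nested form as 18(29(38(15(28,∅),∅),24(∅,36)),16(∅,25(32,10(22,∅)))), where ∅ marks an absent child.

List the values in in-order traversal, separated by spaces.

In-order visits the left subtree, then the node, then the right subtree.
At 18: go left to 29.
  At 29: go left to 38.
    At 38: go left to 15.
      At 15: go left to 28.
        28 is a leaf — visit 28.
      Visit 15.
      At 15: no right child.
    Visit 38.
    At 38: no right child.
  Visit 29.
  At 29: go right to 24.
    At 24: no left child.
    Visit 24.
    At 24: go right to 36.
      36 is a leaf — visit 36.
Visit 18.
At 18: go right to 16.
  At 16: no left child.
  Visit 16.
  At 16: go right to 25.
    At 25: go left to 32.
      32 is a leaf — visit 32.
    Visit 25.
    At 25: go right to 10.
      At 10: go left to 22.
        22 is a leaf — visit 22.
      Visit 10.
      At 10: no right child.

28 15 38 29 24 36 18 16 32 25 22 10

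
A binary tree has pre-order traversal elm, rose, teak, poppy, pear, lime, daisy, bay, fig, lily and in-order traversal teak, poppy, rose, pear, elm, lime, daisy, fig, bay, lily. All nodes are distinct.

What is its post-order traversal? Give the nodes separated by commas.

The first element of pre-order is the root; it splits in-order into left and right subtrees.
Root elm: left subtree has 4 nodes {teak, poppy, rose, pear}, right has 5 {lime, daisy, fig, bay, lily}.
  Root rose: left subtree has 2 nodes {teak, poppy}, right has 1 {pear}.
    Root teak: left subtree has 0 nodes { }, right has 1 {poppy}.
  Root lime: left subtree has 0 nodes { }, right has 4 {daisy, fig, bay, lily}.
    Root daisy: left subtree has 0 nodes { }, right has 3 {fig, bay, lily}.
      Root bay: left subtree has 1 node {fig}, right has 1 {lily}.

poppy, teak, pear, rose, fig, lily, bay, daisy, lime, elm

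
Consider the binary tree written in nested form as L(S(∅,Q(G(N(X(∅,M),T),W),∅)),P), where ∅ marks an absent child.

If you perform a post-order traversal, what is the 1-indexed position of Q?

Post-order visits the left subtree, then the right subtree, then the node.
At L: go left to S.
  At S: no left child.
  At S: go right to Q.
    At Q: go left to G.
      At G: go left to N.
        At N: go left to X.
          At X: no left child.
          At X: go right to M.
            M is a leaf — visit M.
          Visit X.
        At N: go right to T.
          T is a leaf — visit T.
        Visit N.
      At G: go right to W.
        W is a leaf — visit W.
      Visit G.
    At Q: no right child.
    Visit Q.
  Visit S.
At L: go right to P.
  P is a leaf — visit P.
Visit L.
Full post-order sequence: M, X, T, N, W, G, Q, S, P, L.

7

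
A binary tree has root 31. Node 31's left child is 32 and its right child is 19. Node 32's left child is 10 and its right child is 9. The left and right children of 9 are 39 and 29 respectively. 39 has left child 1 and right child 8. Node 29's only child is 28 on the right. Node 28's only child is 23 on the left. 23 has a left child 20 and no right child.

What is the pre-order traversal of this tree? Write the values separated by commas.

Pre-order visits the node, then its left subtree, then its right subtree.
Visit 31.
At 31: go left to 32.
  Visit 32.
  At 32: go left to 10.
    10 is a leaf — visit 10.
  At 32: go right to 9.
    Visit 9.
    At 9: go left to 39.
      Visit 39.
      At 39: go left to 1.
        1 is a leaf — visit 1.
      At 39: go right to 8.
        8 is a leaf — visit 8.
    At 9: go right to 29.
      Visit 29.
      At 29: no left child.
      At 29: go right to 28.
        Visit 28.
        At 28: go left to 23.
          Visit 23.
          At 23: go left to 20.
            20 is a leaf — visit 20.
          At 23: no right child.
        At 28: no right child.
At 31: go right to 19.
  19 is a leaf — visit 19.

31, 32, 10, 9, 39, 1, 8, 29, 28, 23, 20, 19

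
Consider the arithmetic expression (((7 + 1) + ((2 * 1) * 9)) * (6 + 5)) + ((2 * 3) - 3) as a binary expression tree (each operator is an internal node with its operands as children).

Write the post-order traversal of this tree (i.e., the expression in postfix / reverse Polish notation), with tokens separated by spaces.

7 1 + 2 1 * 9 * + 6 5 + * 2 3 * 3 - +

Post-order on an expression tree gives postfix notation: for each operator, emit left operand, right operand, then the operator.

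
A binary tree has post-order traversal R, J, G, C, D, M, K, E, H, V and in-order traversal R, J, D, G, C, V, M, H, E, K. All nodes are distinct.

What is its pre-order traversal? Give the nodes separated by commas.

The last element of post-order is the root; it splits in-order into left and right subtrees.
Root V: left subtree has 5 nodes {R, J, D, G, C}, right has 4 {M, H, E, K}.
  Root D: left subtree has 2 nodes {R, J}, right has 2 {G, C}.
    Root J: left subtree has 1 node {R}, right has 0 { }.
    Root C: left subtree has 1 node {G}, right has 0 { }.
  Root H: left subtree has 1 node {M}, right has 2 {E, K}.
    Root E: left subtree has 0 nodes { }, right has 1 {K}.

V, D, J, R, C, G, H, M, E, K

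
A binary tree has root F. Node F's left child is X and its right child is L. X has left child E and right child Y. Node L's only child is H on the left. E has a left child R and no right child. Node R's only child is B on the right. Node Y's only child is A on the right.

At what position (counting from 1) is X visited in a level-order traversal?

2

Level-order visits nodes level by level from the root, left to right within each level.
Level 0: F
Level 1: X, L
Level 2: E, Y, H
Level 3: R, A
Level 4: B
Full level-order sequence: F, X, L, E, Y, H, R, A, B.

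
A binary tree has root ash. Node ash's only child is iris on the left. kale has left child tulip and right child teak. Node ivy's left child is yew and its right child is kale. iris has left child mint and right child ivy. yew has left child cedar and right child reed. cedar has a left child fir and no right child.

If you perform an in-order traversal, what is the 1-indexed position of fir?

3

In-order visits the left subtree, then the node, then the right subtree.
At ash: go left to iris.
  At iris: go left to mint.
    mint is a leaf — visit mint.
  Visit iris.
  At iris: go right to ivy.
    At ivy: go left to yew.
      At yew: go left to cedar.
        At cedar: go left to fir.
          fir is a leaf — visit fir.
        Visit cedar.
        At cedar: no right child.
      Visit yew.
      At yew: go right to reed.
        reed is a leaf — visit reed.
    Visit ivy.
    At ivy: go right to kale.
      At kale: go left to tulip.
        tulip is a leaf — visit tulip.
      Visit kale.
      At kale: go right to teak.
        teak is a leaf — visit teak.
Visit ash.
At ash: no right child.
Full in-order sequence: mint, iris, fir, cedar, yew, reed, ivy, tulip, kale, teak, ash.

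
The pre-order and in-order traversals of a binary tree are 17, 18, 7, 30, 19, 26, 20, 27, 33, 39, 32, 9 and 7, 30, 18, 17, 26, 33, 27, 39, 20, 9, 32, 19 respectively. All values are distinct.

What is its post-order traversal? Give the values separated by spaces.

The first element of pre-order is the root; it splits in-order into left and right subtrees.
Root 17: left subtree has 3 nodes {7, 30, 18}, right has 8 {26, 33, 27, 39, 20, 9, 32, 19}.
  Root 18: left subtree has 2 nodes {7, 30}, right has 0 { }.
    Root 7: left subtree has 0 nodes { }, right has 1 {30}.
  Root 19: left subtree has 7 nodes {26, 33, 27, 39, 20, 9, 32}, right has 0 { }.
    Root 26: left subtree has 0 nodes { }, right has 6 {33, 27, 39, 20, 9, 32}.
      Root 20: left subtree has 3 nodes {33, 27, 39}, right has 2 {9, 32}.
        Root 27: left subtree has 1 node {33}, right has 1 {39}.
        Root 32: left subtree has 1 node {9}, right has 0 { }.

30 7 18 33 39 27 9 32 20 26 19 17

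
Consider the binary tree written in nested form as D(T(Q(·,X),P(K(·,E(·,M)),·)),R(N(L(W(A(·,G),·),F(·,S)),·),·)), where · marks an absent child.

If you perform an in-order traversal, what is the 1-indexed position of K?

In-order visits the left subtree, then the node, then the right subtree.
At D: go left to T.
  At T: go left to Q.
    At Q: no left child.
    Visit Q.
    At Q: go right to X.
      X is a leaf — visit X.
  Visit T.
  At T: go right to P.
    At P: go left to K.
      At K: no left child.
      Visit K.
      At K: go right to E.
        At E: no left child.
        Visit E.
        At E: go right to M.
          M is a leaf — visit M.
    Visit P.
    At P: no right child.
Visit D.
At D: go right to R.
  At R: go left to N.
    At N: go left to L.
      At L: go left to W.
        At W: go left to A.
          At A: no left child.
          Visit A.
          At A: go right to G.
            G is a leaf — visit G.
        Visit W.
        At W: no right child.
      Visit L.
      At L: go right to F.
        At F: no left child.
        Visit F.
        At F: go right to S.
          S is a leaf — visit S.
    Visit N.
    At N: no right child.
  Visit R.
  At R: no right child.
Full in-order sequence: Q, X, T, K, E, M, P, D, A, G, W, L, F, S, N, R.

4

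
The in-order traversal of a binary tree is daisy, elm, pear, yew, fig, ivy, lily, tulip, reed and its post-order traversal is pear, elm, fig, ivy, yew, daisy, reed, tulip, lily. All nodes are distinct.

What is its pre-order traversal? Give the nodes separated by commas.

lily, daisy, yew, elm, pear, ivy, fig, tulip, reed

The last element of post-order is the root; it splits in-order into left and right subtrees.
Root lily: left subtree has 6 nodes {daisy, elm, pear, yew, fig, ivy}, right has 2 {tulip, reed}.
  Root daisy: left subtree has 0 nodes { }, right has 5 {elm, pear, yew, fig, ivy}.
    Root yew: left subtree has 2 nodes {elm, pear}, right has 2 {fig, ivy}.
      Root elm: left subtree has 0 nodes { }, right has 1 {pear}.
      Root ivy: left subtree has 1 node {fig}, right has 0 { }.
  Root tulip: left subtree has 0 nodes { }, right has 1 {reed}.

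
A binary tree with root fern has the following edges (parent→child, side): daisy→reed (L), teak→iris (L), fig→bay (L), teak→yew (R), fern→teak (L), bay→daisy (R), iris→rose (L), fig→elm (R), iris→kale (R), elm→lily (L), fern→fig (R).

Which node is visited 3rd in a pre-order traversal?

iris

Pre-order visits the node, then its left subtree, then its right subtree.
Visit fern.
At fern: go left to teak.
  Visit teak.
  At teak: go left to iris.
    Visit iris.
    At iris: go left to rose.
      rose is a leaf — visit rose.
    At iris: go right to kale.
      kale is a leaf — visit kale.
  At teak: go right to yew.
    yew is a leaf — visit yew.
At fern: go right to fig.
  Visit fig.
  At fig: go left to bay.
    Visit bay.
    At bay: no left child.
    At bay: go right to daisy.
      Visit daisy.
      At daisy: go left to reed.
        reed is a leaf — visit reed.
      At daisy: no right child.
  At fig: go right to elm.
    Visit elm.
    At elm: go left to lily.
      lily is a leaf — visit lily.
    At elm: no right child.
Full pre-order sequence: fern, teak, iris, rose, kale, yew, fig, bay, daisy, reed, elm, lily.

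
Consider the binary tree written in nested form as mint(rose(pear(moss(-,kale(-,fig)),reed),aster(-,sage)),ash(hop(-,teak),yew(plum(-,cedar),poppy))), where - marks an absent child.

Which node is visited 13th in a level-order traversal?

Level-order visits nodes level by level from the root, left to right within each level.
Level 0: mint
Level 1: rose, ash
Level 2: pear, aster, hop, yew
Level 3: moss, reed, sage, teak, plum, poppy
Level 4: kale, cedar
Level 5: fig
Full level-order sequence: mint, rose, ash, pear, aster, hop, yew, moss, reed, sage, teak, plum, poppy, kale, cedar, fig.

poppy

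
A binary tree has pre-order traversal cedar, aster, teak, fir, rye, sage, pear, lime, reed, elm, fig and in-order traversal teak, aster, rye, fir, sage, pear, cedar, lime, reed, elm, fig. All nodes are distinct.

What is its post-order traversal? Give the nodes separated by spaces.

teak rye pear sage fir aster fig elm reed lime cedar

The first element of pre-order is the root; it splits in-order into left and right subtrees.
Root cedar: left subtree has 6 nodes {teak, aster, rye, fir, sage, pear}, right has 4 {lime, reed, elm, fig}.
  Root aster: left subtree has 1 node {teak}, right has 4 {rye, fir, sage, pear}.
    Root fir: left subtree has 1 node {rye}, right has 2 {sage, pear}.
      Root sage: left subtree has 0 nodes { }, right has 1 {pear}.
  Root lime: left subtree has 0 nodes { }, right has 3 {reed, elm, fig}.
    Root reed: left subtree has 0 nodes { }, right has 2 {elm, fig}.
      Root elm: left subtree has 0 nodes { }, right has 1 {fig}.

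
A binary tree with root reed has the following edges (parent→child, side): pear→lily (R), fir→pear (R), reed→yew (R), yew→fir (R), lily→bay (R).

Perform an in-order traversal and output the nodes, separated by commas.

reed, yew, fir, pear, lily, bay

In-order visits the left subtree, then the node, then the right subtree.
At reed: no left child.
Visit reed.
At reed: go right to yew.
  At yew: no left child.
  Visit yew.
  At yew: go right to fir.
    At fir: no left child.
    Visit fir.
    At fir: go right to pear.
      At pear: no left child.
      Visit pear.
      At pear: go right to lily.
        At lily: no left child.
        Visit lily.
        At lily: go right to bay.
          bay is a leaf — visit bay.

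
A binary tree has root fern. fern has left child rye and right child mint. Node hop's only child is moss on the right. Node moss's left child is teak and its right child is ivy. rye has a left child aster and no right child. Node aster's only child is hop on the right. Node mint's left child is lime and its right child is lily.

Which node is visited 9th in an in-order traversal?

mint

In-order visits the left subtree, then the node, then the right subtree.
At fern: go left to rye.
  At rye: go left to aster.
    At aster: no left child.
    Visit aster.
    At aster: go right to hop.
      At hop: no left child.
      Visit hop.
      At hop: go right to moss.
        At moss: go left to teak.
          teak is a leaf — visit teak.
        Visit moss.
        At moss: go right to ivy.
          ivy is a leaf — visit ivy.
  Visit rye.
  At rye: no right child.
Visit fern.
At fern: go right to mint.
  At mint: go left to lime.
    lime is a leaf — visit lime.
  Visit mint.
  At mint: go right to lily.
    lily is a leaf — visit lily.
Full in-order sequence: aster, hop, teak, moss, ivy, rye, fern, lime, mint, lily.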